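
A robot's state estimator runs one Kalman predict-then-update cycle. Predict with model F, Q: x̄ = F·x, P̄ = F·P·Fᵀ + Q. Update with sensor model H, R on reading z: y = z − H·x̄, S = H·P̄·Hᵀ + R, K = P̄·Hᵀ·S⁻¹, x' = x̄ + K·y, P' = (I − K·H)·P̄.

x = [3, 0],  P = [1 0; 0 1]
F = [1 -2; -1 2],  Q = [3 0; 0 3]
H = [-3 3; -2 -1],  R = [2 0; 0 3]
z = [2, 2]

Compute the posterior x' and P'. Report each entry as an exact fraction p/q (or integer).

x' = [-3014/3907, -586/3907]
P' = [1179/3907 867/3907; 867/3907 1413/3907]

x̄ = F·x = [3, -3]
P̄ = F·P·Fᵀ + Q = [8 -5; -5 8]
y = z − H·x̄ = [20, 5]
S = H·P̄·Hᵀ + R = [236 39; 39 23]
K = P̄·Hᵀ·S⁻¹ = [-468/3907 -1075/3907; 819/3907 -1049/3907]
x' = x̄ + K·y = [-3014/3907, -586/3907]
P' = (I − K·H)·P̄ = [1179/3907 867/3907; 867/3907 1413/3907]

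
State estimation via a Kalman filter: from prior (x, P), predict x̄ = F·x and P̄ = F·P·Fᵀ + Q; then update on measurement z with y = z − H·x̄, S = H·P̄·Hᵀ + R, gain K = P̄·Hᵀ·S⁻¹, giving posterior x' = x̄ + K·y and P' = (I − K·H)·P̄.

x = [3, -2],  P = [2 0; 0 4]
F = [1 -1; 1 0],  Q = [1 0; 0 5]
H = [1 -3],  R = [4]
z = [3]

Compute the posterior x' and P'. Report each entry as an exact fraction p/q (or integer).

x̄ = F·x = [5, 3]
P̄ = F·P·Fᵀ + Q = [7 2; 2 7]
y = z − H·x̄ = [7]
S = H·P̄·Hᵀ + R = [62]
K = P̄·Hᵀ·S⁻¹ = [1/62; -19/62]
x' = x̄ + K·y = [317/62, 53/62]
P' = (I − K·H)·P̄ = [433/62 143/62; 143/62 73/62]

x' = [317/62, 53/62]
P' = [433/62 143/62; 143/62 73/62]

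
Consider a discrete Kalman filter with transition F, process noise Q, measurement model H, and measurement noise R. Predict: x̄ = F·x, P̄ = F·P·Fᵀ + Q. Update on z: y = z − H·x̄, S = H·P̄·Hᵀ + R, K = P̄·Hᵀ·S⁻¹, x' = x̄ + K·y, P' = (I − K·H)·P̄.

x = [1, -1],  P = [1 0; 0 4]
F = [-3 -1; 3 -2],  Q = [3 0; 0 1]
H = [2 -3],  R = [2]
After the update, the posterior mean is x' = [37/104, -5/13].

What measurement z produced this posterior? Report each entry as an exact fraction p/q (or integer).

x̄ = F·x = [-2, 5]
P̄ = F·P·Fᵀ + Q = [16 -1; -1 26]
S = H·P̄·Hᵀ + R = [312]
K = P̄·Hᵀ·S⁻¹ = [35/312; -10/39]
x' − x̄ = [245/104, -70/13] = K·y
y = (KᵀK)⁻¹·Kᵀ·(x' − x̄) = [21]
z = y + H·x̄ = [21] + [-19] = [2]

z = [2]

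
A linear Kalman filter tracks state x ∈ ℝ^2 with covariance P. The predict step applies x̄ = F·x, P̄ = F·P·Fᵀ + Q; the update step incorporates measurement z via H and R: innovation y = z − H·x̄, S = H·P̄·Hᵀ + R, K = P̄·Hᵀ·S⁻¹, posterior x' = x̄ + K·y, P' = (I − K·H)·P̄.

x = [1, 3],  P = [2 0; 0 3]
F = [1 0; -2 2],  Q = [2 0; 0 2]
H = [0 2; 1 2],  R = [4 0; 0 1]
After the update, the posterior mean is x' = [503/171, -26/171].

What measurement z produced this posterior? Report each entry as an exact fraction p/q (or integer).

z = [-2, 3]

x̄ = F·x = [1, 4]
P̄ = F·P·Fᵀ + Q = [4 -4; -4 22]
S = H·P̄·Hᵀ + R = [92 80; 80 77]
K = P̄·Hᵀ·S⁻¹ = [-74/171 68/171; 47/171 40/171]
x' − x̄ = [332/171, -710/171] = K·y
y = (KᵀK)⁻¹·Kᵀ·(x' − x̄) = [-10, -6]
z = y + H·x̄ = [-10, -6] + [8, 9] = [-2, 3]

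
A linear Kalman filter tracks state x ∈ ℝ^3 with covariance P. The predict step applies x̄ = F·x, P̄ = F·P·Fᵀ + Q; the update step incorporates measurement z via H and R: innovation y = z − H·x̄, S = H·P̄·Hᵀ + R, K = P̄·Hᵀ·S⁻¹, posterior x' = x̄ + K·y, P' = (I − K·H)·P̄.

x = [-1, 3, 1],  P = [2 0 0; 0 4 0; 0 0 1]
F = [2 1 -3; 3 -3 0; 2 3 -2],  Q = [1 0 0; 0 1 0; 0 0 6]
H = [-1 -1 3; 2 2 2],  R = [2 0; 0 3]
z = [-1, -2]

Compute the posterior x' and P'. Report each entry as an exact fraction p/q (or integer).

x̄ = F·x = [-2, -12, 5]
P̄ = F·P·Fᵀ + Q = [22 0 26; 0 55 -24; 26 -24 54]
y = z − H·x̄ = [-30, 16]
S = H·P̄·Hᵀ + R = [553 178; 178 543]
K = P̄·Hᵀ·S⁻¹ = [2664/53719 8624/53719; -79997/268595 56892/268595; 66944/268595 33456/268595]
x' = x̄ + K·y = [-49374/53719, 87042/268595, -130049/268595]
P' = (I − K·H)·P̄ = [204730/53719 -196360/53719 4566/53719; -196360/53719 1085802/268595 -18664/268595; 4566/53719 -18664/268595 46018/268595]

x' = [-49374/53719, 87042/268595, -130049/268595]
P' = [204730/53719 -196360/53719 4566/53719; -196360/53719 1085802/268595 -18664/268595; 4566/53719 -18664/268595 46018/268595]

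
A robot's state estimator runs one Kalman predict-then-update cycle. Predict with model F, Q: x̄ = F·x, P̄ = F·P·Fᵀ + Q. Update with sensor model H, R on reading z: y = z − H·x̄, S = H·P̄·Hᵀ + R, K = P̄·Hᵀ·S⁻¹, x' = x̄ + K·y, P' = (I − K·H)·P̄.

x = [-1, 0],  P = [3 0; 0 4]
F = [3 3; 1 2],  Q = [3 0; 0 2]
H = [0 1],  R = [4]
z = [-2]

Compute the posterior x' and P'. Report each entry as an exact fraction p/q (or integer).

x̄ = F·x = [-3, -1]
P̄ = F·P·Fᵀ + Q = [66 33; 33 21]
y = z − H·x̄ = [-1]
S = H·P̄·Hᵀ + R = [25]
K = P̄·Hᵀ·S⁻¹ = [33/25; 21/25]
x' = x̄ + K·y = [-108/25, -46/25]
P' = (I − K·H)·P̄ = [561/25 132/25; 132/25 84/25]

x' = [-108/25, -46/25]
P' = [561/25 132/25; 132/25 84/25]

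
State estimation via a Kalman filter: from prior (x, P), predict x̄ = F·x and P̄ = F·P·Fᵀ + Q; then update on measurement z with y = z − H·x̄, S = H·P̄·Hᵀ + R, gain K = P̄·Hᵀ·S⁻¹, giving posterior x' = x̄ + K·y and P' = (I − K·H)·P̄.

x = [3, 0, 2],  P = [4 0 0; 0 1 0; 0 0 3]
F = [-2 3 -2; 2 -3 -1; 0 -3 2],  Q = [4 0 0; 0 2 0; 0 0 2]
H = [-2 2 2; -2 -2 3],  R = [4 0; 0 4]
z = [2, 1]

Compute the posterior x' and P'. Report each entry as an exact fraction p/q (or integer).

x̄ = F·x = [-10, 4, 4]
P̄ = F·P·Fᵀ + Q = [41 -19 -21; -19 30 3; -21 3 23]
y = z − H·x̄ = [-34, -23]
S = H·P̄·Hᵀ + R = [724 398; 398 559]
K = P̄·Hᵀ·S⁻¹ = [-11993/61578 -1624/30789; 31655/123156 -12701/61578; 2689/61578 4826/30789]
x' = x̄ + K·y = [-22219/10263, 50/10263, -11185/10263]
P' = (I − K·H)·P̄ = [117148/30789 17533/30789 87622/30789; 17533/30789 36167/61578 15277/30789; 87622/30789 15277/30789 75034/30789]

x' = [-22219/10263, 50/10263, -11185/10263]
P' = [117148/30789 17533/30789 87622/30789; 17533/30789 36167/61578 15277/30789; 87622/30789 15277/30789 75034/30789]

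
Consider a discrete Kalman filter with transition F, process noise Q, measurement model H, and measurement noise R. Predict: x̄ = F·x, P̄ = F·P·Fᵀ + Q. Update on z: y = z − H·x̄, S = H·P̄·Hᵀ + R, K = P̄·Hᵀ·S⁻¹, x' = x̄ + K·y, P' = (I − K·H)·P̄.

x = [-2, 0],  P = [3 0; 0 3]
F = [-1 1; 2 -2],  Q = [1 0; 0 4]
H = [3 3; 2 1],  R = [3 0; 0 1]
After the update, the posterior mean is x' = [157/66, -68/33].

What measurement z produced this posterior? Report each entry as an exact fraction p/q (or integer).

z = [1, 3]

x̄ = F·x = [2, -4]
P̄ = F·P·Fᵀ + Q = [7 -12; -12 28]
S = H·P̄·Hᵀ + R = [102 18; 18 9]
K = P̄·Hᵀ·S⁻¹ = [-19/66 79/99; 20/33 -76/99]
x' − x̄ = [25/66, 64/33] = K·y
y = (KᵀK)⁻¹·Kᵀ·(x' − x̄) = [7, 3]
z = y + H·x̄ = [7, 3] + [-6, 0] = [1, 3]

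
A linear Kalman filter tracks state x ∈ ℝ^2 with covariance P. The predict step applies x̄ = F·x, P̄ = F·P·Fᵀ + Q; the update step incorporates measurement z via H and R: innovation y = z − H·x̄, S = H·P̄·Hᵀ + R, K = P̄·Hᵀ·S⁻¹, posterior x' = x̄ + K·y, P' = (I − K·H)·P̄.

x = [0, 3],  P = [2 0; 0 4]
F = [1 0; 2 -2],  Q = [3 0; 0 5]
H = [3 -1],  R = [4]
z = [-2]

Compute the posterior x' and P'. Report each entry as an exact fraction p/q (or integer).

x' = [-44/27, -94/27]
P' = [149/54 403/54; 403/54 1277/54]

x̄ = F·x = [0, -6]
P̄ = F·P·Fᵀ + Q = [5 4; 4 29]
y = z − H·x̄ = [-8]
S = H·P̄·Hᵀ + R = [54]
K = P̄·Hᵀ·S⁻¹ = [11/54; -17/54]
x' = x̄ + K·y = [-44/27, -94/27]
P' = (I − K·H)·P̄ = [149/54 403/54; 403/54 1277/54]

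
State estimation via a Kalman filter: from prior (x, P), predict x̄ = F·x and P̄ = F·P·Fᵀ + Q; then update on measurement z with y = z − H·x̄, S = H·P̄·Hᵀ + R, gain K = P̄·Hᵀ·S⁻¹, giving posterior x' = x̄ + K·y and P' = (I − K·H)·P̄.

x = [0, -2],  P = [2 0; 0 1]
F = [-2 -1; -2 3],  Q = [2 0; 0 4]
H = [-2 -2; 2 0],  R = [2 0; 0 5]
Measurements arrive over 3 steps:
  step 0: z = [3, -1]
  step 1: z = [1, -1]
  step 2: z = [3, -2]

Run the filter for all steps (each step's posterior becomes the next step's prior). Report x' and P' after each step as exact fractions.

step 0: x̄ = F·x = [2, -6]
step 0: P̄ = F·P·Fᵀ + Q = [11 5; 5 21]
step 0: y = z − H·x̄ = [-5, -5]
step 0: S = H·P̄·Hᵀ + R = [170 -64; -64 49]
step 0: K = P̄·Hᵀ·S⁻¹ = [-80/2117 846/2117; -954/2117 -814/2117]
step 0: x' = x̄ + K·y = [404/2117, -3862/2117]
step 0: P' = (I − K·H)·P̄ = [2115/2117 -2035/2117; -2035/2117 2989/2117]
step 1: x̄ = F·x = [3054/2117, -12394/2117]
step 1: P̄ = F·P·Fᵀ + Q = [7543/2117 7633/2117; 7633/2117 68249/2117]
step 1: y = z − H·x̄ = [-16563/2117, -8225/2117]
step 1: S = H·P̄·Hᵀ + R = [368466/2117 -60704/2117; -60704/2117 40757/2117]
step 1: K = P̄·Hᵀ·S⁻¹ = [-10840/382367 125386/382367; -1242026/2676569 -121050/382367]
step 1: x' = x̄ + K·y = [149264/382367, -2660494/2676569]
step 1: P' = (I − K·H)·P̄ = [313465/382367 -302625/382367; -302625/382367 3360401/2676569]
step 2: x̄ = F·x = [570798/2676569, -10071178/2676569]
step 2: P̄ = F·P·Fᵀ + Q = [9017059/2676569 7169317/2676569; 7169317/2676569 75147405/2676569]
step 2: y = z − H·x̄ = [-10971053/2676569, -6494734/2676569]
step 2: S = H·P̄·Hᵀ + R = [399365530/2676569 -64745504/2676569; -64745504/2676569 49451081/2676569]
step 2: K = P̄·Hᵀ·S⁻¹ = [-80931880/2906160253 953873214/2906160253; -1347422706/2906160253 -921500462/2906160253]
step 2: x' = x̄ + K·y = [-1363093718/2906160253, -3176047732/2906160253]
step 2: P' = (I − K·H)·P̄ = [2384683035/2906160253 -2303751155/2906160253; -2303751155/2906160253 3651173861/2906160253]

step 0: x' = [404/2117, -3862/2117], P' = [2115/2117 -2035/2117; -2035/2117 2989/2117]
step 1: x' = [149264/382367, -2660494/2676569], P' = [313465/382367 -302625/382367; -302625/382367 3360401/2676569]
step 2: x' = [-1363093718/2906160253, -3176047732/2906160253], P' = [2384683035/2906160253 -2303751155/2906160253; -2303751155/2906160253 3651173861/2906160253]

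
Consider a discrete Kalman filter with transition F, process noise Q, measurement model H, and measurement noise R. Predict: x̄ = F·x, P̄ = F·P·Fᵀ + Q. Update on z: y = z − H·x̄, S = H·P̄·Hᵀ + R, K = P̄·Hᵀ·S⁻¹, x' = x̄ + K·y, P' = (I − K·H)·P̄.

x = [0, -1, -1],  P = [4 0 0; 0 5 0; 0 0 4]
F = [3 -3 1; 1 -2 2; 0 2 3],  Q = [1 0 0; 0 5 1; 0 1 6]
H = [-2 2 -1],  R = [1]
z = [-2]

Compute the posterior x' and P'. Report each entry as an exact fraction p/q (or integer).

x̄ = F·x = [2, 0, -5]
P̄ = F·P·Fᵀ + Q = [86 50 -18; 50 45 5; -18 5 62]
y = z − H·x̄ = [-3]
S = H·P̄·Hᵀ + R = [95]
K = P̄·Hᵀ·S⁻¹ = [-54/95; -3/19; -16/95]
x' = x̄ + K·y = [352/95, 9/19, -427/95]
P' = (I − K·H)·P̄ = [5254/95 788/19 -2574/95; 788/19 810/19 47/19; -2574/95 47/19 5634/95]

x' = [352/95, 9/19, -427/95]
P' = [5254/95 788/19 -2574/95; 788/19 810/19 47/19; -2574/95 47/19 5634/95]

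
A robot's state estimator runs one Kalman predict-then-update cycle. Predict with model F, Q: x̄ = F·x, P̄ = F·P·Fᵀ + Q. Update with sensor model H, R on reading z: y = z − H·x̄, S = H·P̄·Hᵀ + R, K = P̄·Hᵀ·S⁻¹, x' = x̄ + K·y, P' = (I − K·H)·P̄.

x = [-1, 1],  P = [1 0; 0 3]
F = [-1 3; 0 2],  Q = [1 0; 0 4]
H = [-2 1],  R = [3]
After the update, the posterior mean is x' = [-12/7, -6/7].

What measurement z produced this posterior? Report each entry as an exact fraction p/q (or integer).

x̄ = F·x = [4, 2]
P̄ = F·P·Fᵀ + Q = [29 18; 18 16]
S = H·P̄·Hᵀ + R = [63]
K = P̄·Hᵀ·S⁻¹ = [-40/63; -20/63]
x' − x̄ = [-40/7, -20/7] = K·y
y = (KᵀK)⁻¹·Kᵀ·(x' − x̄) = [9]
z = y + H·x̄ = [9] + [-6] = [3]

z = [3]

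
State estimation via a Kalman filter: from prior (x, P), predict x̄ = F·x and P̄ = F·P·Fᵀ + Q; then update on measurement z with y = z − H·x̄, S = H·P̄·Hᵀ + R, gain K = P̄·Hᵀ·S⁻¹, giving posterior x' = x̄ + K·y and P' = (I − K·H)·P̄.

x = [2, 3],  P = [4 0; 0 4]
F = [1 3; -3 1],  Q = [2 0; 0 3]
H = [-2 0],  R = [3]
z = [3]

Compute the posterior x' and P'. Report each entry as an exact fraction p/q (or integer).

x' = [-73/57, -3]
P' = [14/19 0; 0 43]

x̄ = F·x = [11, -3]
P̄ = F·P·Fᵀ + Q = [42 0; 0 43]
y = z − H·x̄ = [25]
S = H·P̄·Hᵀ + R = [171]
K = P̄·Hᵀ·S⁻¹ = [-28/57; 0]
x' = x̄ + K·y = [-73/57, -3]
P' = (I − K·H)·P̄ = [14/19 0; 0 43]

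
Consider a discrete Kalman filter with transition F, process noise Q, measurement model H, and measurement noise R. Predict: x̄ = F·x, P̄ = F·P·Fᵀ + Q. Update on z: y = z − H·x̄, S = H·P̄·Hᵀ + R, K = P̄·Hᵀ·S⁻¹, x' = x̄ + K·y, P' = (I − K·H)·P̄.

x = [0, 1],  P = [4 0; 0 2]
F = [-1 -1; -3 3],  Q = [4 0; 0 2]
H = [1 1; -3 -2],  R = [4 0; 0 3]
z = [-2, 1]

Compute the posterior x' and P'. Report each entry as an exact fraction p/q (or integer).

x̄ = F·x = [-1, 3]
P̄ = F·P·Fᵀ + Q = [10 6; 6 56]
y = z − H·x̄ = [-4, 4]
S = H·P̄·Hᵀ + R = [82 -172; -172 389]
K = P̄·Hᵀ·S⁻¹ = [-500/1157 -346/1157; 879/1157 2/1157]
x' = x̄ + K·y = [-541/1157, -37/1157]
P' = (I − K·H)·P̄ = [5038/1157 -7038/1157; -7038/1157 10554/1157]

x' = [-541/1157, -37/1157]
P' = [5038/1157 -7038/1157; -7038/1157 10554/1157]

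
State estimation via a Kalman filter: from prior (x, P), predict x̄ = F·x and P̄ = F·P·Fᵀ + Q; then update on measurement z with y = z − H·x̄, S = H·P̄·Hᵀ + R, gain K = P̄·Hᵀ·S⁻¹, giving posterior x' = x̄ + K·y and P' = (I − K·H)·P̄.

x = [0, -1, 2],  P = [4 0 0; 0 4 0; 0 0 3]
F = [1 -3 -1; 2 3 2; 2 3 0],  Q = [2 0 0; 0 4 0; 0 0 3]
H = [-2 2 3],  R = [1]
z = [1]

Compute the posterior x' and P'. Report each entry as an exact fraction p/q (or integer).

x' = [-12/109, 289/109, -329/218]
P' = [9884/545 650/109 1761/218; 650/109 932/109 -182/109; 1761/218 -182/109 2855/436]

x̄ = F·x = [1, 1, -3]
P̄ = F·P·Fᵀ + Q = [45 -34 -28; -34 68 52; -28 52 55]
y = z − H·x̄ = [10]
S = H·P̄·Hᵀ + R = [2180]
K = P̄·Hᵀ·S⁻¹ = [-121/1090; 18/109; 65/436]
x' = x̄ + K·y = [-12/109, 289/109, -329/218]
P' = (I − K·H)·P̄ = [9884/545 650/109 1761/218; 650/109 932/109 -182/109; 1761/218 -182/109 2855/436]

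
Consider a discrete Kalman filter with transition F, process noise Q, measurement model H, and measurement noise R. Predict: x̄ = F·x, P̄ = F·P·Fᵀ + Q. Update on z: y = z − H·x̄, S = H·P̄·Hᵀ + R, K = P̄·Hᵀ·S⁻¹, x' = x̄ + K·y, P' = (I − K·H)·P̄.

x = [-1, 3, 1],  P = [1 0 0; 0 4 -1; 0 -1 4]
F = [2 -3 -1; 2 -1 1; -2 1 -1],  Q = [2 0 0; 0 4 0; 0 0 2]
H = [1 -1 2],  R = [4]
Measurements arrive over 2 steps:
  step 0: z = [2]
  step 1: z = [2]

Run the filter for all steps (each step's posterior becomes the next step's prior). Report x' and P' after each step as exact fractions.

step 0: x' = [-590/49, -228/49, 228/49], P' = [1958/49 654/49 -654/49; 654/49 370/49 -174/49; -654/49 -174/49 272/49]
step 1: x' = [-31442/7817, -16592/7817, 16592/7817], P' = [458550/7817 156918/7817 -156918/7817; 156918/7817 77938/7817 -46670/7817; -156918/7817 -46670/7817 62304/7817]

step 0: x̄ = F·x = [-12, -4, 4]
step 0: P̄ = F·P·Fᵀ + Q = [40 14 -14; 14 18 -14; -14 -14 16]
step 0: y = z − H·x̄ = [2]
step 0: S = H·P̄·Hᵀ + R = [98]
step 0: K = P̄·Hᵀ·S⁻¹ = [-1/49; -16/49; 16/49]
step 0: x' = x̄ + K·y = [-590/49, -228/49, 228/49]
step 0: P' = (I − K·H)·P̄ = [1958/49 654/49 -654/49; 654/49 370/49 -174/49; -654/49 -174/49 272/49]
step 1: x̄ = F·x = [-724/49, -724/49, 724/49]
step 1: P̄ = F·P·Fᵀ + Q = [5256/49 3786/49 -3786/49; 3786/49 3786/49 -3590/49; -3786/49 -3590/49 3688/49]
step 1: y = z − H·x̄ = [-1350/49]
step 1: S = H·P̄·Hᵀ + R = [15634/49]
step 1: K = P̄·Hᵀ·S⁻¹ = [-3051/7817; -3590/7817; 3590/7817]
step 1: x' = x̄ + K·y = [-31442/7817, -16592/7817, 16592/7817]
step 1: P' = (I − K·H)·P̄ = [458550/7817 156918/7817 -156918/7817; 156918/7817 77938/7817 -46670/7817; -156918/7817 -46670/7817 62304/7817]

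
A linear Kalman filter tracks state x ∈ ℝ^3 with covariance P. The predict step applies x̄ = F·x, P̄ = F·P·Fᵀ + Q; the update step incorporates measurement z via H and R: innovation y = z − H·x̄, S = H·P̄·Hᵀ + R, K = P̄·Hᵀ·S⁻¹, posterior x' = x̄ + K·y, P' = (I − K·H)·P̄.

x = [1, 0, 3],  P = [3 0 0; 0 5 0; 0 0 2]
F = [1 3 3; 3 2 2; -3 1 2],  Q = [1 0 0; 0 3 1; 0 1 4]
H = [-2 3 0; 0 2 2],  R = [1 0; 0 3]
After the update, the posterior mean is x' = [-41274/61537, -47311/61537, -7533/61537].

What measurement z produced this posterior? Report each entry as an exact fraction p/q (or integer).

x̄ = F·x = [10, 9, 3]
P̄ = F·P·Fᵀ + Q = [67 51 18; 51 58 -8; 18 -8 44]
S = H·P̄·Hᵀ + R = [179 24; 24 347]
K = P̄·Hᵀ·S⁻¹ = [3281/61537 24246/61537; 22584/61537 16172/61537; -22548/61537 14328/61537]
x' − x̄ = [-656644/61537, -601144/61537, -192144/61537] = K·y
y = (KᵀK)⁻¹·Kᵀ·(x' − x̄) = [-8, -26]
z = y + H·x̄ = [-8, -26] + [7, 24] = [-1, -2]

z = [-1, -2]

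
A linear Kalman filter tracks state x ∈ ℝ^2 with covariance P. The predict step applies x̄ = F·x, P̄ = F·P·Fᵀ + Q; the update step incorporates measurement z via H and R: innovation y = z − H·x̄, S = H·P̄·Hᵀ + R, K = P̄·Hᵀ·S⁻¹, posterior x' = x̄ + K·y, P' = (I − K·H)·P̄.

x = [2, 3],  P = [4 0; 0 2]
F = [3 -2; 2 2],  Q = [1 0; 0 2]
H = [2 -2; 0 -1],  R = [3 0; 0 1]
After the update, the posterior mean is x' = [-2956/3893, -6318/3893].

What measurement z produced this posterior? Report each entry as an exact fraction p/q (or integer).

z = [2, 2]

x̄ = F·x = [0, 10]
P̄ = F·P·Fᵀ + Q = [45 16; 16 26]
S = H·P̄·Hᵀ + R = [159 20; 20 27]
K = P̄·Hᵀ·S⁻¹ = [1886/3893 -3704/3893; -20/3893 -3734/3893]
x' − x̄ = [-2956/3893, -45248/3893] = K·y
y = (KᵀK)⁻¹·Kᵀ·(x' − x̄) = [22, 12]
z = y + H·x̄ = [22, 12] + [-20, -10] = [2, 2]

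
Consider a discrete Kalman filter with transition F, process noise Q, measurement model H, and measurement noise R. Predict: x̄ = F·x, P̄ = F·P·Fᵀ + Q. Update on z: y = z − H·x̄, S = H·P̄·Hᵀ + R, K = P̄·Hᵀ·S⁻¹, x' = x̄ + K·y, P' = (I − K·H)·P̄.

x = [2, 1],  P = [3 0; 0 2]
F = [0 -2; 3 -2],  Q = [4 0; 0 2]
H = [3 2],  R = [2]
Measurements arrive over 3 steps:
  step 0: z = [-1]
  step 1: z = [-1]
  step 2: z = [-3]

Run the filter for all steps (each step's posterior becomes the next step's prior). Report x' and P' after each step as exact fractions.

step 0: x̄ = F·x = [-2, 4]
step 0: P̄ = F·P·Fᵀ + Q = [12 8; 8 37]
step 0: y = z − H·x̄ = [-3]
step 0: S = H·P̄·Hᵀ + R = [354]
step 0: K = P̄·Hᵀ·S⁻¹ = [26/177; 49/177]
step 0: x' = x̄ + K·y = [-144/59, 187/59]
step 0: P' = (I − K·H)·P̄ = [772/177 -1132/177; -1132/177 1747/177]
step 1: x̄ = F·x = [-374/59, -806/59]
step 1: P̄ = F·P·Fᵀ + Q = [7696/177 13780/177; 13780/177 27874/177]
step 1: y = z − H·x̄ = [2675/59]
step 1: S = H·P̄·Hᵀ + R = [346474/177]
step 1: K = P̄·Hᵀ·S⁻¹ = [25324/173237; 48544/173237]
step 1: x' = x̄ + K·y = [50018/173237, -165658/173237]
step 1: P' = (I − K·H)·P̄ = [286000/173237 -403676/173237; -403676/173237 654058/173237]
step 2: x̄ = F·x = [331316/173237, 481370/173237]
step 2: P̄ = F·P·Fᵀ + Q = [3309180/173237 5038288/173237; 5038288/173237 10380818/173237]
step 2: y = z − H·x̄ = [-2476399/173237]
step 2: S = H·P̄·Hᵀ + R = [132111822/173237]
step 2: K = P̄·Hᵀ·S⁻¹ = [10002058/66055911; 17938250/66055911]
step 2: x' = x̄ + K·y = [-16646018/66055911, -72876640/66055911]
step 2: P' = (I − K·H)·P̄ = [106839596/66055911 -150257336/66055911; -150257336/66055911 243324254/66055911]

step 0: x' = [-144/59, 187/59], P' = [772/177 -1132/177; -1132/177 1747/177]
step 1: x' = [50018/173237, -165658/173237], P' = [286000/173237 -403676/173237; -403676/173237 654058/173237]
step 2: x' = [-16646018/66055911, -72876640/66055911], P' = [106839596/66055911 -150257336/66055911; -150257336/66055911 243324254/66055911]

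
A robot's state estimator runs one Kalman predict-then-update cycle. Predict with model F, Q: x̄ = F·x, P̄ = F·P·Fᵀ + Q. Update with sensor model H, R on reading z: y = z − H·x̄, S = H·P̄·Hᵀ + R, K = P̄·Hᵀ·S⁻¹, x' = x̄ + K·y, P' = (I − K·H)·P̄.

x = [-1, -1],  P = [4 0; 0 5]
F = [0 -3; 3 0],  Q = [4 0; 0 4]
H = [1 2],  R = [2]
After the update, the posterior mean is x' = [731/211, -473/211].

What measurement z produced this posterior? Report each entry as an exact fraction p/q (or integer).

x̄ = F·x = [3, -3]
P̄ = F·P·Fᵀ + Q = [49 0; 0 40]
S = H·P̄·Hᵀ + R = [211]
K = P̄·Hᵀ·S⁻¹ = [49/211; 80/211]
x' − x̄ = [98/211, 160/211] = K·y
y = (KᵀK)⁻¹·Kᵀ·(x' − x̄) = [2]
z = y + H·x̄ = [2] + [-3] = [-1]

z = [-1]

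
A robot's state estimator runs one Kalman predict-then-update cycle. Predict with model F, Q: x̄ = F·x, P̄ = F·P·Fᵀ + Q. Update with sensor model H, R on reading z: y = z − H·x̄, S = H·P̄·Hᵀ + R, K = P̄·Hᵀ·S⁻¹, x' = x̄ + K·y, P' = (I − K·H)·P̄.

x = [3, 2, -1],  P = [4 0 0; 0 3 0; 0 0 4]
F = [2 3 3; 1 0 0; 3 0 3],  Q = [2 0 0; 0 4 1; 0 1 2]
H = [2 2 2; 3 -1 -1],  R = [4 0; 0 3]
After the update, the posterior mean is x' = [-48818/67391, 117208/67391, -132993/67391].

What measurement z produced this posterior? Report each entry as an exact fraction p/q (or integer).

z = [-2, -2]

x̄ = F·x = [9, 3, 6]
P̄ = F·P·Fᵀ + Q = [81 8 60; 8 8 13; 60 13 74]
S = H·P̄·Hᵀ + R = [1304 542; 542 432]
K = P̄·Hᵀ·S⁻¹ = [16943/134782 16671/67391; 11715/134782 -6881/67391; 38301/134782 -9519/67391]
x' − x̄ = [-655337/67391, -84965/67391, -537339/67391] = K·y
y = (KᵀK)⁻¹·Kᵀ·(x' − x̄) = [-38, -20]
z = y + H·x̄ = [-38, -20] + [36, 18] = [-2, -2]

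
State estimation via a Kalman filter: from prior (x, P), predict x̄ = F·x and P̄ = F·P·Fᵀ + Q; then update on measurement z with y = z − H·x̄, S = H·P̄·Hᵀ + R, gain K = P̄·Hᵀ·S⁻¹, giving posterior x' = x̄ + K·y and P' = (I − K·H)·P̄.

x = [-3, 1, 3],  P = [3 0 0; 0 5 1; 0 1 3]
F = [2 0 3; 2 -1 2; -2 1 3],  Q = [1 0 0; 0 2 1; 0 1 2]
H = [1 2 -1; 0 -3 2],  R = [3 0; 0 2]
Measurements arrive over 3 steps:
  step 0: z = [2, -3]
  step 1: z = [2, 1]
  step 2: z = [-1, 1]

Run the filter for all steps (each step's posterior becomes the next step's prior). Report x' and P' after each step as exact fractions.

step 0: x' = [791/5419, 10755/5419, 9030/5419], P' = [67169/27095 6496/27095 20653/27095; 6496/27095 60414/27095 93532/27095; 20653/27095 93532/27095 157941/27095]
step 1: x' = [2209461694/962303809, 706195439/962303809, 1587648714/962303809], P' = [2304764462/962303809 562458038/962303809 1241645394/962303809; 562458038/962303809 1568753870/962303809 2476560342/962303809; 1241645394/962303809 2476560342/962303809 4374730959/962303809]
step 2: x' = [-2636759689136/23032640380367, -7794512402923/23032640380367, -714486550997/23032640380367], P' = [54867060739254/23032640380367 13102120223406/23032640380367 29015891857338/23032640380367; 13102120223406/23032640380367 37148625717826/23032640380367 58497596809310/23032640380367; 29015891857338/23032640380367 58497596809310/23032640380367 103190430437989/23032640380367]

step 0: x̄ = F·x = [3, -1, 16]
step 0: P̄ = F·P·Fᵀ + Q = [40 27 18; 27 27 1; 18 1 52]
step 0: y = z − H·x̄ = [17, -38]
step 0: S = H·P̄·Hᵀ + R = [271 -304; -304 441]
step 0: K = P̄·Hᵀ·S⁻¹ = [19836/27095 10909/27095; 11264/27095 2911/27095; 16592/27095 17643/27095]
step 0: x' = x̄ + K·y = [791/5419, 10755/5419, 9030/5419]
step 0: P' = (I − K·H)·P̄ = [67169/27095 6496/27095 20653/27095; 6496/27095 60414/27095 93532/27095; 20653/27095 93532/27095 157941/27095]
step 1: x̄ = F·x = [28672/5419, 8887/5419, 36263/5419]
step 1: P̄ = F·P·Fᵀ + Q = [1965076/27095 1129264/27095 1446381/27095; 1129264/27095 780156/27095 619409/27095; 1446381/27095 619409/27095 2092121/27095]
step 1: y = z − H·x̄ = [655/5419, -40446/5419]
step 1: S = H·P̄·Hᵀ + R = [6405764/27095 -1004869/5419; -1004869/5419 1602234/5419]
step 1: K = P̄·Hᵀ·S⁻¹ = [729345048/962303809 397958337/962303809; 407801812/962303809 123429537/962303809; 606678373/962303809 659890446/962303809]
step 1: x' = x̄ + K·y = [2209461694/962303809, 706195439/962303809, 1587648714/962303809]
step 1: P' = (I − K·H)·P̄ = [2304764462/962303809 562458038/962303809 1241645394/962303809; 562458038/962303809 1568753870/962303809 2476560342/962303809; 1241645394/962303809 2476560342/962303809 4374730959/962303809]
step 2: x̄ = F·x = [9181869530/962303809, 6888025377/962303809, 1050218193/962303809]
step 2: P̄ = F·P·Fᵀ + Q = [64453685016/962303809 39329300440/962303809 38708117885/962303809; 39329300440/962303809 27988432804/962303809 18679440443/962303809; 38708117885/962303809 18679440443/962303809 49794783139/962303809]
step 2: y = z − H·x̄ = [-22870005900/962303809, 19525943554/962303809]
step 2: S = H·P̄·Hᵀ + R = [234272315016/962303809 -177335745551/962303809; -177335745551/962303809 228846350094/962303809]
step 2: K = P̄·Hᵀ·S⁻¹ = [17351803109576/23032640380367 9362711522229/23032640380367; 9633924949916/23032640380367 2774658232571/23032640380367; 14273551679323/23032640380367 15444035224024/23032640380367]
step 2: x' = x̄ + K·y = [-2636759689136/23032640380367, -7794512402923/23032640380367, -714486550997/23032640380367]
step 2: P' = (I − K·H)·P̄ = [54867060739254/23032640380367 13102120223406/23032640380367 29015891857338/23032640380367; 13102120223406/23032640380367 37148625717826/23032640380367 58497596809310/23032640380367; 29015891857338/23032640380367 58497596809310/23032640380367 103190430437989/23032640380367]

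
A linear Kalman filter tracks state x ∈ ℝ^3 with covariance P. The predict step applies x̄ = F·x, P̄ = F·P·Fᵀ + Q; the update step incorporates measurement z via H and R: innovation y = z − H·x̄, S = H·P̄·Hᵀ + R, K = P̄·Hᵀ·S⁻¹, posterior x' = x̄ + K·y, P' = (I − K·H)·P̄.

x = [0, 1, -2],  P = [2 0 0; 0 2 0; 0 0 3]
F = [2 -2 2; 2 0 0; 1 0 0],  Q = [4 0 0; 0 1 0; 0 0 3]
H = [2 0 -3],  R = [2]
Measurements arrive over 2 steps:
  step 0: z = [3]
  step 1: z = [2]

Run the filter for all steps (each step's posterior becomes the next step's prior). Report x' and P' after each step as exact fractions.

step 0: x' = [18/127, 60/127, -105/127], P' = [1360/127 808/127 872/127; 808/127 1127/127 536/127; 872/127 536/127 586/127]
step 1: x' = [3678/2549, 3980/2549, 838/2549], P' = [556608/17843 558400/17843 364736/17843; 558400/17843 699891/17843 370112/17843; 364736/17843 370112/17843 242842/17843]

step 0: x̄ = F·x = [-6, 0, 0]
step 0: P̄ = F·P·Fᵀ + Q = [32 8 4; 8 9 4; 4 4 5]
step 0: y = z − H·x̄ = [15]
step 0: S = H·P̄·Hᵀ + R = [127]
step 0: K = P̄·Hᵀ·S⁻¹ = [52/127; 4/127; -7/127]
step 0: x' = x̄ + K·y = [18/127, 60/127, -105/127]
step 0: P' = (I − K·H)·P̄ = [1360/127 808/127 872/127; 808/127 1127/127 536/127; 872/127 536/127 586/127]
step 1: x̄ = F·x = [-294/127, 36/127, 18/127]
step 1: P̄ = F·P·Fᵀ + Q = [9024/127 5696/127 2848/127; 5696/127 5567/127 2720/127; 2848/127 2720/127 1741/127]
step 1: y = z − H·x̄ = [896/127]
step 1: S = H·P̄·Hᵀ + R = [17843/127]
step 1: K = P̄·Hᵀ·S⁻¹ = [9504/17843; 3232/17843; 473/17843]
step 1: x' = x̄ + K·y = [3678/2549, 3980/2549, 838/2549]
step 1: P' = (I − K·H)·P̄ = [556608/17843 558400/17843 364736/17843; 558400/17843 699891/17843 370112/17843; 364736/17843 370112/17843 242842/17843]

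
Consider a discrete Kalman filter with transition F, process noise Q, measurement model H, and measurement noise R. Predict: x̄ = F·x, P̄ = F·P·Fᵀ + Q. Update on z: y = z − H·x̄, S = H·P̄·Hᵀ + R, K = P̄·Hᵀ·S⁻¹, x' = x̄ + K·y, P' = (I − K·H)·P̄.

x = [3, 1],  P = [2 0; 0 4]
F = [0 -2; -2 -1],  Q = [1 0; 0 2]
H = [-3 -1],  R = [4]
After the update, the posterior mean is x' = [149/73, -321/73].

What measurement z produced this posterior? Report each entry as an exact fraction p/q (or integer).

z = [-2]

x̄ = F·x = [-2, -7]
P̄ = F·P·Fᵀ + Q = [17 8; 8 14]
S = H·P̄·Hᵀ + R = [219]
K = P̄·Hᵀ·S⁻¹ = [-59/219; -38/219]
x' − x̄ = [295/73, 190/73] = K·y
y = (KᵀK)⁻¹·Kᵀ·(x' − x̄) = [-15]
z = y + H·x̄ = [-15] + [13] = [-2]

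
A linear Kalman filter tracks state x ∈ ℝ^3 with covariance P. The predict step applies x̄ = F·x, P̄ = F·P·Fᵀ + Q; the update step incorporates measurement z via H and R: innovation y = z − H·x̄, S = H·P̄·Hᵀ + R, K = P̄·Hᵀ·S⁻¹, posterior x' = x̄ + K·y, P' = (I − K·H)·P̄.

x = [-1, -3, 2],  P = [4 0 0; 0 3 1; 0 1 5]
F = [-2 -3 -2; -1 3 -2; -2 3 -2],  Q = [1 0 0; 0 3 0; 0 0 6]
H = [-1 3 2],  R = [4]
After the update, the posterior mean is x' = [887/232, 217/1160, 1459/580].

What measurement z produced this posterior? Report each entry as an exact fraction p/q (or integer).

z = [2]

x̄ = F·x = [7, -12, -11]
P̄ = F·P·Fᵀ + Q = [76 1 9; 1 42 43; 9 43 57]
S = H·P̄·Hᵀ + R = [1160]
K = P̄·Hᵀ·S⁻¹ = [-11/232; 211/1160; 117/580]
x' − x̄ = [-737/232, 14137/1160, 7839/580] = K·y
y = (KᵀK)⁻¹·Kᵀ·(x' − x̄) = [67]
z = y + H·x̄ = [67] + [-65] = [2]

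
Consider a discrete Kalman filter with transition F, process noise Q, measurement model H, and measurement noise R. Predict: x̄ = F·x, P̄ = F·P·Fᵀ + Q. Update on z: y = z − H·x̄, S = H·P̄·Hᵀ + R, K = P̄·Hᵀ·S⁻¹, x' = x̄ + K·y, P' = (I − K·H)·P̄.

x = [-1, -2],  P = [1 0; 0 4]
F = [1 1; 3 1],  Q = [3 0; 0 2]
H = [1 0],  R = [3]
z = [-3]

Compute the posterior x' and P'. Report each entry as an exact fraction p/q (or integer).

x̄ = F·x = [-3, -5]
P̄ = F·P·Fᵀ + Q = [8 7; 7 15]
y = z − H·x̄ = [0]
S = H·P̄·Hᵀ + R = [11]
K = P̄·Hᵀ·S⁻¹ = [8/11; 7/11]
x' = x̄ + K·y = [-3, -5]
P' = (I − K·H)·P̄ = [24/11 21/11; 21/11 116/11]

x' = [-3, -5]
P' = [24/11 21/11; 21/11 116/11]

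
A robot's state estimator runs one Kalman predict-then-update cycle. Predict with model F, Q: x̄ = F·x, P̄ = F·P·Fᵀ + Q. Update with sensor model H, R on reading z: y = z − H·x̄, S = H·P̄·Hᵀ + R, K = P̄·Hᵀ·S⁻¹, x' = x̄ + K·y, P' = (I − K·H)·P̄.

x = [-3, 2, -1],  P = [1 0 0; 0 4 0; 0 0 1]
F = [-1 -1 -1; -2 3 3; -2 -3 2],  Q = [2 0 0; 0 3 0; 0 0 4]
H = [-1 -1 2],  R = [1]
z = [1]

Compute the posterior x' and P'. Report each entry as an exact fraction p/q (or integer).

x̄ = F·x = [2, 9, -2]
P̄ = F·P·Fᵀ + Q = [8 -13 12; -13 52 -26; 12 -26 48]
y = z − H·x̄ = [16]
S = H·P̄·Hᵀ + R = [283]
K = P̄·Hᵀ·S⁻¹ = [29/283; -91/283; 110/283]
x' = x̄ + K·y = [1030/283, 1091/283, 1194/283]
P' = (I − K·H)·P̄ = [1423/283 -1040/283 206/283; -1040/283 6435/283 2652/283; 206/283 2652/283 1484/283]

x' = [1030/283, 1091/283, 1194/283]
P' = [1423/283 -1040/283 206/283; -1040/283 6435/283 2652/283; 206/283 2652/283 1484/283]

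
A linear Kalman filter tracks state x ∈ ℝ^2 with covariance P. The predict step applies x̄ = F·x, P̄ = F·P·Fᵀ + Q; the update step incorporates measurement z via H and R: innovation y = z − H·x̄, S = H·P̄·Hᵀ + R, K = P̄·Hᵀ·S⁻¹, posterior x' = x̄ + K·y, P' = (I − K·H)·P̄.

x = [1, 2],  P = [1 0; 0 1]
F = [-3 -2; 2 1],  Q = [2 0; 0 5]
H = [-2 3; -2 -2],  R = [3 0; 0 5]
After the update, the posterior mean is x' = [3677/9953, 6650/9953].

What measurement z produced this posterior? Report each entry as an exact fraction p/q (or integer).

z = [1, -3]

x̄ = F·x = [-7, 4]
P̄ = F·P·Fᵀ + Q = [15 -8; -8 10]
S = H·P̄·Hᵀ + R = [249 16; 16 41]
K = P̄·Hᵀ·S⁻¹ = [-1990/9953 -2622/9953; 1950/9953 -1732/9953]
x' − x̄ = [73348/9953, -33162/9953] = K·y
y = (KᵀK)⁻¹·Kᵀ·(x' − x̄) = [-25, -9]
z = y + H·x̄ = [-25, -9] + [26, 6] = [1, -3]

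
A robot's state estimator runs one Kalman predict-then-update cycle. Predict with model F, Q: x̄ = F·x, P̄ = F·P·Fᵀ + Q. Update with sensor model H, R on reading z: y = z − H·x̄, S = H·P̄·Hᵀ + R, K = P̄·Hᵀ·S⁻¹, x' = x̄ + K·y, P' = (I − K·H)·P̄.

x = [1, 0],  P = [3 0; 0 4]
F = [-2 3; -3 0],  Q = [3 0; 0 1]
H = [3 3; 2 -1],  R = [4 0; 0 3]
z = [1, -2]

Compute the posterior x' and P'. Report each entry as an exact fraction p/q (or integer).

x̄ = F·x = [-2, -3]
P̄ = F·P·Fᵀ + Q = [51 18; 18 28]
y = z − H·x̄ = [16, -1]
S = H·P̄·Hᵀ + R = [1039 276; 276 163]
K = P̄·Hᵀ·S⁻¹ = [10557/93181 30144/93181; 20286/93181 -29776/93181]
x' = x̄ + K·y = [-47594/93181, 74809/93181]
P' = (I − K·H)·P̄ = [34836/93181 -20760/93181; -20760/93181 47808/93181]

x' = [-47594/93181, 74809/93181]
P' = [34836/93181 -20760/93181; -20760/93181 47808/93181]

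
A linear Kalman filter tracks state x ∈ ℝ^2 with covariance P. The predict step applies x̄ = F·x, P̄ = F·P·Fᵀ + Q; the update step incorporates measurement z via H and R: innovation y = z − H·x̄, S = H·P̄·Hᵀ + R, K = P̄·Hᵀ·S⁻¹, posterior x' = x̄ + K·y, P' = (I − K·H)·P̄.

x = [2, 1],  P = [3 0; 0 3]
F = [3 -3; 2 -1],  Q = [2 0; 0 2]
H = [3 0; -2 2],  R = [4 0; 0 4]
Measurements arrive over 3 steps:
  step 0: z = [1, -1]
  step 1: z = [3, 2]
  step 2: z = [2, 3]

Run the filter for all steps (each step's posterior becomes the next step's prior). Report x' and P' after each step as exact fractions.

step 0: x̄ = F·x = [3, 3]
step 0: P̄ = F·P·Fᵀ + Q = [56 27; 27 17]
step 0: y = z − H·x̄ = [-8, -1]
step 0: S = H·P̄·Hᵀ + R = [508 -174; -174 80]
step 0: K = P̄·Hᵀ·S⁻¹ = [837/2591 -58/2591; 750/2591 1967/5182]
step 0: x' = x̄ + K·y = [1135/2591, 1579/5182]
step 0: P' = (I − K·H)·P̄ = [1116/2591 1000/2591; 1000/2591 2967/2591]
step 1: x̄ = F·x = [2073/5182, 2961/5182]
step 1: P̄ = F·P·Fᵀ + Q = [23929/2591 6597/2591; 6597/2591 8613/2591]
step 1: y = z − H·x̄ = [9327/5182, 4294/2591]
step 1: S = H·P̄·Hᵀ + R = [225725/2591 -103992/2591; -103992/2591 87756/2591]
step 1: K = P̄·Hᵀ·S⁻¹ = [86677/289283 -34664/867849; 69345/289283 95466/289283]
step 1: x' = x̄ + K·y = [757751/867849, 448323/289283]
step 1: P' = (I − K·H)·P̄ = [346708/867849 92460/289283; 92460/289283 283392/289283]
step 2: x̄ = F·x = [-587218/289283, 170533/867849]
step 2: P̄ = F·P·Fᵀ + Q = [2504938/289283 711452/289283; 711452/289283 2863186/867849]
step 2: y = z − H·x̄ = [2340220/289283, -1260827/867849]
step 2: S = H·P̄·Hᵀ + R = [23701574/289283 -10760916/289283; -10760916/289283 27908548/867849]
step 2: K = P̄·Hᵀ·S⁻¹ = [40587519/135716831 -5380458/135716831; 32516832/135716831 44701777/135716831]
step 2: x' = x̄ + K·y = [60665968/135716831, 224777136/135716831]
step 2: P' = (I − K·H)·P̄ = [54116692/135716831 43355776/135716831; 43355776/135716831 132759330/135716831]

step 0: x' = [1135/2591, 1579/5182], P' = [1116/2591 1000/2591; 1000/2591 2967/2591]
step 1: x' = [757751/867849, 448323/289283], P' = [346708/867849 92460/289283; 92460/289283 283392/289283]
step 2: x' = [60665968/135716831, 224777136/135716831], P' = [54116692/135716831 43355776/135716831; 43355776/135716831 132759330/135716831]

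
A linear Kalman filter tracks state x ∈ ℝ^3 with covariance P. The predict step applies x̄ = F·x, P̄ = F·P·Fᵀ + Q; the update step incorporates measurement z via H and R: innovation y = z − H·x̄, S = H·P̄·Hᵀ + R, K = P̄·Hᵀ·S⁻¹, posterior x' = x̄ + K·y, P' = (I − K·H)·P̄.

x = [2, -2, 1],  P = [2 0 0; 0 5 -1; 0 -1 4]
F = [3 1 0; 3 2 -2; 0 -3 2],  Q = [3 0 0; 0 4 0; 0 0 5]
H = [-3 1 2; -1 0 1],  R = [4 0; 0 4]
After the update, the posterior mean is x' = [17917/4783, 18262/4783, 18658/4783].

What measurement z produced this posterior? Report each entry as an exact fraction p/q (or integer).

z = [1, -1]

x̄ = F·x = [4, 0, 8]
P̄ = F·P·Fᵀ + Q = [26 30 -17; 30 66 -56; -17 -56 78]
S = H·P̄·Hᵀ + R = [416 233; 233 142]
K = P̄·Hᵀ·S⁻¹ = [-1625/4783 1218/4783; 726/4783 -4088/4783; -693/4783 4337/4783]
x' − x̄ = [-1215/4783, 18262/4783, -19606/4783] = K·y
y = (KᵀK)⁻¹·Kᵀ·(x' − x̄) = [-3, -5]
z = y + H·x̄ = [-3, -5] + [4, 4] = [1, -1]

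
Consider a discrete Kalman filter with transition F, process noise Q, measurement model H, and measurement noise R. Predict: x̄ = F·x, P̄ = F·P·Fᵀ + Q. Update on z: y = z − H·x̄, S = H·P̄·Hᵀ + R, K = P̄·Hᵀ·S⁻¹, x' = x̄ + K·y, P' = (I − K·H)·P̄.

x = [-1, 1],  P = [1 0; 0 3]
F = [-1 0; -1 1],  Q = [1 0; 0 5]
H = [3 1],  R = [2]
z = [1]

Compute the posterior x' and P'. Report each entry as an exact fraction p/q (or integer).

x̄ = F·x = [1, 2]
P̄ = F·P·Fᵀ + Q = [2 1; 1 9]
y = z − H·x̄ = [-4]
S = H·P̄·Hᵀ + R = [35]
K = P̄·Hᵀ·S⁻¹ = [1/5; 12/35]
x' = x̄ + K·y = [1/5, 22/35]
P' = (I − K·H)·P̄ = [3/5 -7/5; -7/5 171/35]

x' = [1/5, 22/35]
P' = [3/5 -7/5; -7/5 171/35]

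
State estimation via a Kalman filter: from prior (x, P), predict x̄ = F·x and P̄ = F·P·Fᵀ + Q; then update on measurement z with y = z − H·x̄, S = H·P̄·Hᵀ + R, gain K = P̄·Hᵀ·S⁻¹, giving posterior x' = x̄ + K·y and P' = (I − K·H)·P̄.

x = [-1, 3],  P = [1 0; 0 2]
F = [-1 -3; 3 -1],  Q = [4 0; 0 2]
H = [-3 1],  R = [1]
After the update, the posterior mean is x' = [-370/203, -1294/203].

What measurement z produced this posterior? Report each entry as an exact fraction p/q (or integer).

x̄ = F·x = [-8, -6]
P̄ = F·P·Fᵀ + Q = [23 3; 3 13]
S = H·P̄·Hᵀ + R = [203]
K = P̄·Hᵀ·S⁻¹ = [-66/203; 4/203]
x' − x̄ = [1254/203, -76/203] = K·y
y = (KᵀK)⁻¹·Kᵀ·(x' − x̄) = [-19]
z = y + H·x̄ = [-19] + [18] = [-1]

z = [-1]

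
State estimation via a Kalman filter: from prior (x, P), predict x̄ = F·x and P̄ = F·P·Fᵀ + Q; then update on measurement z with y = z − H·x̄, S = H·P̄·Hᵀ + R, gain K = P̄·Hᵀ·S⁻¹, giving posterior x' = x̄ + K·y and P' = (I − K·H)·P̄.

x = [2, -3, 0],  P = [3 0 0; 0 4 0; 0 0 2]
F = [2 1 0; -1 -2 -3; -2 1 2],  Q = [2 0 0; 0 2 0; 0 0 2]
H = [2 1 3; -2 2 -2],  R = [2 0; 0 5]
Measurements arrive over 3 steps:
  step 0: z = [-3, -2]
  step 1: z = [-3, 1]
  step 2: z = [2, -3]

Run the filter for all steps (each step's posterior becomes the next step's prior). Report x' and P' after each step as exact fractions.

step 0: x' = [54811/31451, -33648/31451, -58493/31451], P' = [278818/31451 54944/31451 -209784/31451; 54944/31451 35288/31451 -44906/31451; -209784/31451 -44906/31451 164158/31451]
step 1: x' = [-37535481/175207739, 30551050/175207739, -138619536/175207739], P' = [2388206616/175207739 520558814/175207739 -1819797332/175207739; 520558814/175207739 236712822/175207739 -415313722/175207739; -1819797332/175207739 -415313722/175207739 1421591590/175207739]
step 2: x' = [-1095769636117/1348345872623, -644692088405/1348345872623, 1952913458344/1348345872623], P' = [19440103327110/1348345872623 4262732409168/1348345872623 -14827103991142/1348345872623; 4262732409168/1348345872623 1879925888188/1348345872623 -3393922408960/1348345872623; -14827103991142/1348345872623 -3393922408960/1348345872623 11577276490212/1348345872623]

step 0: x̄ = F·x = [1, 4, -7]
step 0: P̄ = F·P·Fᵀ + Q = [18 -14 -8; -14 39 -14; -8 -14 26]
step 0: y = z − H·x̄ = [12, -22]
step 0: S = H·P̄·Hᵀ + R = [111 -154; -154 497]
step 0: K = P̄·Hᵀ·S⁻¹ = [-1198/4493 -5636/31451; 747/4493 10100/31451; 2000/4493 288/31451]
step 0: x' = x̄ + K·y = [54811/31451, -33648/31451, -58493/31451]
step 0: P' = (I − K·H)·P̄ = [278818/31451 54944/31451 -209784/31451; 54944/31451 35288/31451 -44906/31451; -209784/31451 -44906/31451 164158/31451]
step 1: x̄ = F·x = [75974/31451, 26852/4493, -260256/31451]
step 1: P̄ = F·P·Fᵀ + Q = [1433238/31451 70070/4493 -2008932/31451; 70070/4493 54642/4493 -122550/4493; -2008932/31451 -122550/4493 3148966/31451]
step 1: y = z − H·x̄ = [346503/31451, -101863/4493]
step 1: S = H·P̄·Hᵀ + R = [7226718/31451 -888980/4493; -888980/4493 983353/4493]
step 1: K = P̄·Hᵀ·S⁻¹ = [-11601425/25029677 -19140188/175207739; 2277806/25029677 52587092/175207739; 14990456/25029677 -6843192/175207739]
step 1: x' = x̄ + K·y = [-37535481/175207739, 30551050/175207739, -138619536/175207739]
step 1: P' = (I − K·H)·P̄ = [2388206616/175207739 520558814/175207739 -1819797332/175207739; 520558814/175207739 236712822/175207739 -415313722/175207739; -1819797332/175207739 -415313722/175207739 1421591590/175207739]
step 2: x̄ = F·x = [-44519912/175207739, 392291989/175207739, -171617060/175207739]
step 2: P̄ = F·P·Fᵀ + Q = [12222190020/175207739 4312092212/175207739 -17425930414/175207739; 4312092212/175207739 2659484292/175207739 -7036878784/175207739; -17425930414/175207739 -7036878784/175207739 26641209636/175207739]
step 2: y = z − H·x̄ = [562014493/175207739, -248925877/25029677]
step 2: S = H·P̄·Hᵀ + R = [57585477750/175207739 -6954439412/25029677; -6954439412/25029677 7051203393/25029677]
step 2: K = P̄·Hᵀ·S⁻¹ = [-669186455019/1348345872623 -140106770720/1348345872623; 111811739822/1348345872623 404446355192/1348345872623; 841849539696/1348345872623 -57637963212/1348345872623]
step 2: x' = x̄ + K·y = [-1095769636117/1348345872623, -644692088405/1348345872623, 1952913458344/1348345872623]
step 2: P' = (I − K·H)·P̄ = [19440103327110/1348345872623 4262732409168/1348345872623 -14827103991142/1348345872623; 4262732409168/1348345872623 1879925888188/1348345872623 -3393922408960/1348345872623; -14827103991142/1348345872623 -3393922408960/1348345872623 11577276490212/1348345872623]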